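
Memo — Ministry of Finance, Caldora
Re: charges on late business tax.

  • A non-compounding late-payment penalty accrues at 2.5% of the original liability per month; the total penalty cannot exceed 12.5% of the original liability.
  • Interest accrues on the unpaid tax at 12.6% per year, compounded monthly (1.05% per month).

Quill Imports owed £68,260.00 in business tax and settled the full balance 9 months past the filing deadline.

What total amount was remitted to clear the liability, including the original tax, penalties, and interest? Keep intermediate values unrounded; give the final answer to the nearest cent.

£83,520.74

Penalty (uncapped): 9 × 2.5% × £68,260.00 = £15,358.50; cap = 12.5% × £68,260.00 = £8,532.50 → penalty = £8,532.50
Interest: £68,260.00 × ((1 + 0.0105)^9 − 1) = £68,260.00 × 0.0985678… = £6,728.2372…
Total = £68,260.00 + £8,532.5000 + £6,728.2372… = £83,520.74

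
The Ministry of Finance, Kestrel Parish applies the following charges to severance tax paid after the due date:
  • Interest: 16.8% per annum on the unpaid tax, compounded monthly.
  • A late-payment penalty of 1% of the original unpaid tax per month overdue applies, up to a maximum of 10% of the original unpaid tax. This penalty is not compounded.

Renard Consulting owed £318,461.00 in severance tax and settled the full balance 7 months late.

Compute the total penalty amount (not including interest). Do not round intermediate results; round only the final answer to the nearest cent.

£22,292.27

Penalty: 7 × 1% × £318,461.00 = £22,292.27 (below the 10% cap of £31,846.10)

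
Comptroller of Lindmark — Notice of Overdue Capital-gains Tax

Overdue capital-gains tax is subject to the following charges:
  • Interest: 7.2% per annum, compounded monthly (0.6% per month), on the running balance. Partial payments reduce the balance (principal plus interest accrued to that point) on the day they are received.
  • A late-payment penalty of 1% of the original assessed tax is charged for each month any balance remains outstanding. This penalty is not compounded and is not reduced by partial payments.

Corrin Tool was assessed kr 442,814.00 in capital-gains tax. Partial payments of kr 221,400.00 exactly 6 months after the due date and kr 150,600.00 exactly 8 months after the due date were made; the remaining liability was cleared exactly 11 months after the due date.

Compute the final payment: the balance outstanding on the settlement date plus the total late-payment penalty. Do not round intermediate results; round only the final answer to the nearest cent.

kr 140,192.73

Balance at month 6: kr 442,814.0000 × (1 + 0.006)^6 = kr 458,996.3451…
After kr 221,400.00 payment: kr 458,996.3451… − kr 221,400.00 = kr 237,596.3451…
Balance at month 8: kr 237,596.3451… × (1 + 0.006)^2 = kr 240,456.0548…
After kr 150,600.00 payment: kr 240,456.0548… − kr 150,600.00 = kr 89,856.0548…
Balance at month 11: kr 89,856.0548… × (1 + 0.006)^3 = kr 91,483.1876…
Penalty: 11 × 1% × kr 442,814.00 = kr 48,709.54
Final settlement = outstanding balance + penalty = kr 91,483.1876… + kr 48,709.54 = kr 140,192.73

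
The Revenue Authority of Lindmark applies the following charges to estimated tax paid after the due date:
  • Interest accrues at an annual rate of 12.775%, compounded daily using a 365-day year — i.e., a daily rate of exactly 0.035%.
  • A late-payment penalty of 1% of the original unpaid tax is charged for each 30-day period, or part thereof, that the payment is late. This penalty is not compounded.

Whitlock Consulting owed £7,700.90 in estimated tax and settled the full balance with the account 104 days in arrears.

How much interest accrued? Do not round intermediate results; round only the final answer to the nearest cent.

Interest: £7,700.90 × ((1 + 0.00035)^104 − 1) = £7,700.90 × 0.03706399… = £285.4261…

£285.43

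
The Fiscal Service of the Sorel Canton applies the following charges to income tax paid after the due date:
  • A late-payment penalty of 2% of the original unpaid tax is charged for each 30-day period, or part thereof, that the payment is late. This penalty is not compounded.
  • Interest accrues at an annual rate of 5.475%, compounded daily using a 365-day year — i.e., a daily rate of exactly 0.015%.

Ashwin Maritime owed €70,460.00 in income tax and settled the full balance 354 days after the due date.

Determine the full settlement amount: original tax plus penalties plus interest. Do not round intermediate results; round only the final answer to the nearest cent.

€91,212.65

Penalty periods: ⌈354/30⌉ = 12; penalty = 12 × 2% × €70,460.00 = €16,910.40
Interest: €70,460.00 × ((1 + 0.00015)^354 − 1) = €70,460.00 × 0.05453089… = €3,842.2468…
Total = €70,460.00 + €16,910.4000 + €3,842.2468… = €91,212.65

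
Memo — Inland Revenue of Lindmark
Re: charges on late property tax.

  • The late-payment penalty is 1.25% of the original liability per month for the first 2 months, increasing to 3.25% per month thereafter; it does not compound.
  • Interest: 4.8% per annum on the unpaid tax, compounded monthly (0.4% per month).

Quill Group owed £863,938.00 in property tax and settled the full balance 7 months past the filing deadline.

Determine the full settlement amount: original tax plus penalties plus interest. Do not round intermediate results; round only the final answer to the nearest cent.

£1,050,408.87

Penalty, months 1–2: 2 × 1.25% × £863,938.00 = £21,598.45
Penalty, months 3–7: 5 × 3.25% × £863,938.00 = £140,389.93…
Interest: £863,938.00 × ((1 + 0.004)^7 − 1) = £863,938.00 × 0.0283382… = £24,482.4901…
Total = £863,938.00 + £161,988.3750 + £24,482.4901… = £1,050,408.87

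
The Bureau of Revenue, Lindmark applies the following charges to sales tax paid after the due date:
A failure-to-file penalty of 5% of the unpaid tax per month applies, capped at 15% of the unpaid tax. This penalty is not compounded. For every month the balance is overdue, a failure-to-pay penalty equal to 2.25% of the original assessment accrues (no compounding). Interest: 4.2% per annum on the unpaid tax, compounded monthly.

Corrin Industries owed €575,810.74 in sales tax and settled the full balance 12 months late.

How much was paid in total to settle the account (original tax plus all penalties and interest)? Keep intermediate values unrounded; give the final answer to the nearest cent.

Failure-to-file: 12 × 5% × €575,810.74 = €345,486.44…, capped at 15% × €575,810.74 = €86,371.61…
Failure-to-pay penalty = 2.25% × €575,810.74 × 12 mo = €155,468.90…
Interest (4.2%/yr ÷ 12 = 0.35%/month): €575,810.74 × ((1 + 0.0035)^12 − 1) = €24,655.0684…
Total = €575,810.74 + €241,840.5108 + €24,655.0684… = €842,306.32

€842,306.32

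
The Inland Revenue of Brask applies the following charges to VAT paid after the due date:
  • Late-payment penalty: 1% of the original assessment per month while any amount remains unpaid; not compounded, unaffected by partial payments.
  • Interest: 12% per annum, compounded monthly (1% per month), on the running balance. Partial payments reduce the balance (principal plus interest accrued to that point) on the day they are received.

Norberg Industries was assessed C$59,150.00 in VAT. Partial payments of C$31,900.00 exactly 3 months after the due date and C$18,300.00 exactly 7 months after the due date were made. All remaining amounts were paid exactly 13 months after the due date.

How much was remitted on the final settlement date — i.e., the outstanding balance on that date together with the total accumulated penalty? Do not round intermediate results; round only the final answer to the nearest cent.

Balance at month 3: C$59,150.0000 × (1 + 0.01)^3 = C$60,942.3042…
After C$31,900.00 payment: C$60,942.3042… − C$31,900.00 = C$29,042.3042…
Balance at month 7: C$29,042.3042… × (1 + 0.01)^4 = C$30,221.5382…
After C$18,300.00 payment: C$30,221.5382… − C$18,300.00 = C$11,921.5382…
Balance at month 13: C$11,921.5382… × (1 + 0.01)^6 = C$12,654.9530…
Penalty: 13 × 1% × C$59,150.00 = C$7,689.50
Final settlement = outstanding balance + penalty = C$12,654.9530… + C$7,689.50 = C$20,344.45

C$20,344.45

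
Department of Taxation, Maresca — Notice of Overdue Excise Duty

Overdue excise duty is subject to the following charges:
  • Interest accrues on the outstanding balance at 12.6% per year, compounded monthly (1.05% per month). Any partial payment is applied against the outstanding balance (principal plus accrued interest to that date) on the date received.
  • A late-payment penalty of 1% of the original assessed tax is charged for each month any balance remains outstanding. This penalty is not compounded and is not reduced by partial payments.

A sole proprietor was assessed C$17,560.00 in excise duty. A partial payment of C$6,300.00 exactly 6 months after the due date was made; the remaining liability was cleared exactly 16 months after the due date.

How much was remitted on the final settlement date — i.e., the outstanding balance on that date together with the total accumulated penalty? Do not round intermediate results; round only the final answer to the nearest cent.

Balance at month 6: C$17,560.0000 × (1 + 0.0105)^6 = C$18,695.7296…
After C$6,300.00 payment: C$18,695.7296… − C$6,300.00 = C$12,395.7296…
Balance at month 16: C$12,395.7296… × (1 + 0.0105)^10 = C$13,760.5335…
Penalty: 16 × 1% × C$17,560.00 = C$2,809.60
Final settlement = outstanding balance + penalty = C$13,760.5335… + C$2,809.60 = C$16,570.13

C$16,570.13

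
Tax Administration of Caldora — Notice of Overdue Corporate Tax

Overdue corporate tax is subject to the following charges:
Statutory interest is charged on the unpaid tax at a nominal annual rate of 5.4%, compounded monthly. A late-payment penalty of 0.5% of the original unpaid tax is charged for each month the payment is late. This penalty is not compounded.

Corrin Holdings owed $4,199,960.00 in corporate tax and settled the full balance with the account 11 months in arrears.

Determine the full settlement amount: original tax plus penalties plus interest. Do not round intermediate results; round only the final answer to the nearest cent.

Late-payment penalty = 0.5% × $4,199,960.00 × 11 mo = $230,997.80
Interest (5.4%/yr ÷ 12 = 0.45%/month): $4,199,960.00 × ((1 + 0.0045)^11 − 1) = $212,639.4464…
Total = $4,199,960.00 + $230,997.8000 + $212,639.4464… = $4,643,597.25

$4,643,597.25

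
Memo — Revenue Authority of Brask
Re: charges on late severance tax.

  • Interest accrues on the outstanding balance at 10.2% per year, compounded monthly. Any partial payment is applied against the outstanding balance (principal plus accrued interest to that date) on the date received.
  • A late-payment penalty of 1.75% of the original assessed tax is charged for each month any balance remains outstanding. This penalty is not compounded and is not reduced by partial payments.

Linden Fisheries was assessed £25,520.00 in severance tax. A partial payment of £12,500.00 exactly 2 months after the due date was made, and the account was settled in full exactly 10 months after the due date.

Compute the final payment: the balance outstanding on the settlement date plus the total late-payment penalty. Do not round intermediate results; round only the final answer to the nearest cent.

£18,864.36

Monthly rate = 10.2% ÷ 12 = 0.85%
Balance at month 2: £25,520.0000 × (1 + 0.0085)^2 = £25,955.6838…
After £12,500.00 payment: £25,955.6838… − £12,500.00 = £13,455.6838…
Balance at month 10: £13,455.6838… × (1 + 0.0085)^8 = £14,398.3589…
Penalty: 10 × 1.75% × £25,520.00 = £4,466.00
Final settlement = outstanding balance + penalty = £14,398.3589… + £4,466.00 = £18,864.36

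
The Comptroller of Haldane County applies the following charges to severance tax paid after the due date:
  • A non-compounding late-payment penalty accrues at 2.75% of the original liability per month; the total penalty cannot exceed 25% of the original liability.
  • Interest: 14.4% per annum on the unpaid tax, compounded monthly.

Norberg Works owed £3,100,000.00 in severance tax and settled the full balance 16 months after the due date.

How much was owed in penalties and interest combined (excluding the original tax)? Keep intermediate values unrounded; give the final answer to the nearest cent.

£1,426,888.25

Penalty (uncapped): 16 × 2.75% × £3,100,000.00 = £1,364,000.00; cap = 25% × £3,100,000.00 = £775,000.00 → penalty = £775,000.00
Interest (14.4%/yr ÷ 12 = 1.2%/month): £3,100,000.00 × ((1 + 0.012)^16 − 1) = £651,888.2453…
Penalties + interest = £775,000.0000 + £651,888.2453… = £1,426,888.25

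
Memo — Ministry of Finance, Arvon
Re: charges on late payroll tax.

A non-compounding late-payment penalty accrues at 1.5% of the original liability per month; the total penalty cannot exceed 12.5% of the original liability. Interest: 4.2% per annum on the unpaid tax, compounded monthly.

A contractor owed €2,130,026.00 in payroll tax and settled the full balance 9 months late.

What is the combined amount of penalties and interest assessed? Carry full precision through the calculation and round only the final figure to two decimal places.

Penalty (uncapped): 9 × 1.5% × €2,130,026.00 = €287,553.51; cap = 12.5% × €2,130,026.00 = €266,253.25 → penalty = €266,253.25
Interest (4.2%/yr ÷ 12 = 0.35%/month): €2,130,026.00 × ((1 + 0.0035)^9 − 1) = €68,042.8722…
Penalties + interest = €266,253.2500 + €68,042.8722… = €334,296.12

€334,296.12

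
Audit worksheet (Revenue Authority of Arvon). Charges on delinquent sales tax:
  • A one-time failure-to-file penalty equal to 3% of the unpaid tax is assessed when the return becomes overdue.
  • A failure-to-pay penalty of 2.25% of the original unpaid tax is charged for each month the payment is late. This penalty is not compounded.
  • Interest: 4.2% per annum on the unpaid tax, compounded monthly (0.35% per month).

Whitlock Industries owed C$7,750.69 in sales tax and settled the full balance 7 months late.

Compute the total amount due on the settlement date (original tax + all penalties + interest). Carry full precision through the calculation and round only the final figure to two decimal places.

C$9,395.84

Failure-to-file penalty: 3% × C$7,750.69 = C$232.52…
Failure-to-pay penalty: 7 × 2.25% × C$7,750.69 = C$1,220.73…
Interest: C$7,750.69 × ((1 + 0.0035)^7 − 1) = C$7,750.69 × 0.0247588… = C$191.8974…
Total = C$7,750.69 + C$1,453.2544… + C$191.8974… = C$9,395.84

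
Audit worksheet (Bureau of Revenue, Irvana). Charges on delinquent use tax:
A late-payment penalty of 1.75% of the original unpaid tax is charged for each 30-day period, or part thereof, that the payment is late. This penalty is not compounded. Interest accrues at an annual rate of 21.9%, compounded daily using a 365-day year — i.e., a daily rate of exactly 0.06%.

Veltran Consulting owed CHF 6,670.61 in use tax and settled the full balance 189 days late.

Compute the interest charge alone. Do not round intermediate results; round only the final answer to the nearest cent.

Interest: CHF 6,670.61 × ((1 + 0.0006)^189 − 1) = CHF 6,670.61 × 0.12004179… = CHF 800.7519…

CHF 800.75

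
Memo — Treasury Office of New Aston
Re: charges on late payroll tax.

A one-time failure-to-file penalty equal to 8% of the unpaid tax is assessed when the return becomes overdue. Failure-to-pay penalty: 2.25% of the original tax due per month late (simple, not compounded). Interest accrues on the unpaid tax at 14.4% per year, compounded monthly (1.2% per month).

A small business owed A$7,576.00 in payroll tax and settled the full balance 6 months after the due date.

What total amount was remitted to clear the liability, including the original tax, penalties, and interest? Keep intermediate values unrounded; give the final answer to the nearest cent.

Failure-to-file penalty: 8% × A$7,576.00 = A$606.08
Failure-to-pay penalty: 6 × 2.25% × A$7,576.00 = A$1,022.76
Interest: A$7,576.00 × ((1 + 0.012)^6 − 1) = A$7,576.00 × 0.0741949… = A$562.1004…
Total = A$7,576.00 + A$1,628.8400 + A$562.1004… = A$9,766.94

A$9,766.94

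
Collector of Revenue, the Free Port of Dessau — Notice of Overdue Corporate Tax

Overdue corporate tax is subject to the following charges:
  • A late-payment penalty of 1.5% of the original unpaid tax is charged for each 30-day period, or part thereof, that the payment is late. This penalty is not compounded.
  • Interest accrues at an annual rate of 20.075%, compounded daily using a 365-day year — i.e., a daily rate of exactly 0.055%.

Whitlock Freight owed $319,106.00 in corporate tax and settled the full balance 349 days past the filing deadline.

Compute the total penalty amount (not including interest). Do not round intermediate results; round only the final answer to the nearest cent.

Penalty periods: ⌈349/30⌉ = 12; penalty = 12 × 1.5% × $319,106.00 = $57,439.08

$57,439.08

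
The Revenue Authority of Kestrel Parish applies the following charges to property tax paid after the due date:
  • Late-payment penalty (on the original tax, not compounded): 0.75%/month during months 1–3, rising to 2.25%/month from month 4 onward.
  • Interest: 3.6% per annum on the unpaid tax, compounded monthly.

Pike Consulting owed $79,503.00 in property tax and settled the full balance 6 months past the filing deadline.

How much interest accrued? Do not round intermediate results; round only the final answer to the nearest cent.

Interest (3.6%/yr ÷ 12 = 0.3%/month): $79,503.00 × ((1 + 0.003)^6 − 1) = $1,441.8299…

$1,441.83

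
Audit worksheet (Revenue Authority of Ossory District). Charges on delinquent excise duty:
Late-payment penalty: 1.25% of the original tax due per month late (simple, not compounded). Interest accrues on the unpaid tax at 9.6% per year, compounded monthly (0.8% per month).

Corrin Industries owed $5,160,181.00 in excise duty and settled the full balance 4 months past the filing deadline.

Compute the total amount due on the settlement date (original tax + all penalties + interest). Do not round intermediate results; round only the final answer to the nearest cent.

$5,585,307.94

Late-payment penalty: 4 × 1.25% × $5,160,181.00 = $258,009.05
Interest: $5,160,181.00 × ((1 + 0.008)^4 − 1) = $5,160,181.00 × 0.0323861… = $167,117.8907…
Total = $5,160,181.00 + $258,009.0500 + $167,117.8907… = $5,585,307.94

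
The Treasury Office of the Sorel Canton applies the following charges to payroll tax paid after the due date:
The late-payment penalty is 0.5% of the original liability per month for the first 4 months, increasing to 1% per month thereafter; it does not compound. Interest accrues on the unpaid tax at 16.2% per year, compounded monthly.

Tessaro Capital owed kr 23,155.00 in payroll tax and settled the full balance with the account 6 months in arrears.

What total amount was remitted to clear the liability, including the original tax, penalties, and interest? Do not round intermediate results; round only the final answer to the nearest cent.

Penalty, months 1–4: 4 × 0.5% × kr 23,155.00 = kr 463.10
Penalty, months 5–6: 2 × 1% × kr 23,155.00 = kr 463.10
Interest (16.2%/yr ÷ 12 = 1.35%/month): kr 23,155.00 × ((1 + 0.0135)^6 − 1) = kr 1,940.0060…
Total = kr 23,155.00 + kr 926.2000 + kr 1,940.0060… = kr 26,021.21

kr 26,021.21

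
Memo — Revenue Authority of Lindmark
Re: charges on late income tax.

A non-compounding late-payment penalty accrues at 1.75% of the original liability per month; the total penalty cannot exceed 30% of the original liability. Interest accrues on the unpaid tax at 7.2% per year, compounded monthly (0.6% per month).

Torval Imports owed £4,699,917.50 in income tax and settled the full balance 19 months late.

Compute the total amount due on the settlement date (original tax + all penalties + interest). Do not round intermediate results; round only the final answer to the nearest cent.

£6,675,623.79

Penalty (uncapped): 19 × 1.75% × £4,699,917.50 = £1,562,722.57…; cap = 30% × £4,699,917.50 = £1,409,975.25 → penalty = £1,409,975.25
Interest: £4,699,917.50 × ((1 + 0.006)^19 − 1) = £4,699,917.50 × 0.1203704… = £565,731.0387…
Total = £4,699,917.50 + £1,409,975.2500 + £565,731.0387… = £6,675,623.79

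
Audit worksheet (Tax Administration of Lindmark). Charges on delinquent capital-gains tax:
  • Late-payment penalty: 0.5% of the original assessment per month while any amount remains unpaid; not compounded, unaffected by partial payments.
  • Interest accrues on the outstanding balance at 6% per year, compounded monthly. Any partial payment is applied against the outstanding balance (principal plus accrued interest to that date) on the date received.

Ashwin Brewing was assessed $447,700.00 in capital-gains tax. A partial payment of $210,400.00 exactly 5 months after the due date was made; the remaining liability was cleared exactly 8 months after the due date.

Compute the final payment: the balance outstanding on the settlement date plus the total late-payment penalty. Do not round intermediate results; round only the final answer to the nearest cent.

Monthly rate = 6% ÷ 12 = 0.5%
Balance at month 5: $447,700.0000 × (1 + 0.005)^5 = $459,004.9860…
After $210,400.00 payment: $459,004.9860… − $210,400.00 = $248,604.9860…
Balance at month 8: $248,604.9860… × (1 + 0.005)^3 = $252,352.7373…
Penalty: 8 × 0.5% × $447,700.00 = $17,908.00
Final settlement = outstanding balance + penalty = $252,352.7373… + $17,908.00 = $270,260.74

$270,260.74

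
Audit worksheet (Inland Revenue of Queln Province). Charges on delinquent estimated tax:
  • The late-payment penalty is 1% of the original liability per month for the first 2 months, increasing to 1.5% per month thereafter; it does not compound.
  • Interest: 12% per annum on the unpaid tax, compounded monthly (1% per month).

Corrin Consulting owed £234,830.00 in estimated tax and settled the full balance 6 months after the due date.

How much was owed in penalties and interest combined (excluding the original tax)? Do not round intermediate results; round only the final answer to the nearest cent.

£33,233.18

Penalty, months 1–2: 2 × 1% × £234,830.00 = £4,696.60
Penalty, months 3–6: 4 × 1.5% × £234,830.00 = £14,089.80
Interest: £234,830.00 × ((1 + 0.01)^6 − 1) = £234,830.00 × 0.0615202… = £14,446.7770…
Penalties + interest = £18,786.4000 + £14,446.7770… = £33,233.18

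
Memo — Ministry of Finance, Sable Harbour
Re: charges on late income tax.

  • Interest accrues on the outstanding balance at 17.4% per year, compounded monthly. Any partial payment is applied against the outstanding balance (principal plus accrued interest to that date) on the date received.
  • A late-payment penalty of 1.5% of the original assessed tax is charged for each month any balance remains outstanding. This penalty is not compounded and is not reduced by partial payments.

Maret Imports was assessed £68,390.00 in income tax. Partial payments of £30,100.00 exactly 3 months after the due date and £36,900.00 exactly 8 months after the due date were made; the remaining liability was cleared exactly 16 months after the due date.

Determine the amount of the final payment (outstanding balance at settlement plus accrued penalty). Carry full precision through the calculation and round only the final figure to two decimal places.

£24,819.27

Monthly rate = 17.4% ÷ 12 = 1.45%
Balance at month 3: £68,390.0000 × (1 + 0.0145)^3 = £71,408.3105…
After £30,100.00 payment: £71,408.3105… − £30,100.00 = £41,308.3105…
Balance at month 8: £41,308.3105… × (1 + 0.0145)^5 = £44,391.2822…
After £36,900.00 payment: £44,391.2822… − £36,900.00 = £7,491.2822…
Balance at month 16: £7,491.2822… × (1 + 0.0145)^8 = £8,405.6745…
Penalty: 16 × 1.5% × £68,390.00 = £16,413.60
Final settlement = outstanding balance + penalty = £8,405.6745… + £16,413.60 = £24,819.27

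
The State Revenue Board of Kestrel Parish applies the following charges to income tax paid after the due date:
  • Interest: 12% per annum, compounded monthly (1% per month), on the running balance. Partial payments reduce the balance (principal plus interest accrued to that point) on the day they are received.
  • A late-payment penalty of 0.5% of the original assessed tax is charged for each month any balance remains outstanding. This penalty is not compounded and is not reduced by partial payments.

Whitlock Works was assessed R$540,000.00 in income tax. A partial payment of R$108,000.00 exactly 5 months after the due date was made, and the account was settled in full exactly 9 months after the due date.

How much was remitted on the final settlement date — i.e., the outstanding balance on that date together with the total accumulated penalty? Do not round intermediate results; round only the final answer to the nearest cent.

R$502,504.81

Balance at month 5: R$540,000.0000 × (1 + 0.01)^5 = R$567,545.4271…
After R$108,000.00 payment: R$567,545.4271… − R$108,000.00 = R$459,545.4271…
Balance at month 9: R$459,545.4271… × (1 + 0.01)^4 = R$478,204.8142…
Penalty: 9 × 0.5% × R$540,000.00 = R$24,300.00
Final settlement = outstanding balance + penalty = R$478,204.8142… + R$24,300.00 = R$502,504.81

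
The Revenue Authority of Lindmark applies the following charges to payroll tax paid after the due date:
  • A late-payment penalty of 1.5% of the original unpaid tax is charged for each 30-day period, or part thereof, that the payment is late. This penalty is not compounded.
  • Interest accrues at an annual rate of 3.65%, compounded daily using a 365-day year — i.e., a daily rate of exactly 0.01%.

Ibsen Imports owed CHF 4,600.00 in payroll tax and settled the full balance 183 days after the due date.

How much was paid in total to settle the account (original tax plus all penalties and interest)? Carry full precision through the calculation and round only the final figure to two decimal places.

CHF 5,167.95

Penalty periods: ⌈183/30⌉ = 7; penalty = 7 × 1.5% × CHF 4,600.00 = CHF 483.00
Interest: CHF 4,600.00 × ((1 + 0.0001)^183 − 1) = CHF 4,600.00 × 0.01846754… = CHF 84.9507…
Total = CHF 4,600.00 + CHF 483.0000 + CHF 84.9507… = CHF 5,167.95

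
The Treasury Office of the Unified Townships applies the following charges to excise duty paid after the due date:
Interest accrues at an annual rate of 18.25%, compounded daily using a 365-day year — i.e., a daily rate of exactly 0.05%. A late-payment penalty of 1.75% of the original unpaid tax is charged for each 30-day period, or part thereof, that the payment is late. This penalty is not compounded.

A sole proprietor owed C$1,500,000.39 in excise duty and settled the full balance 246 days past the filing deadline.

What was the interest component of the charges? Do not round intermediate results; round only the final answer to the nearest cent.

Interest: C$1,500,000.39 × ((1 + 0.0005)^246 − 1) = C$1,500,000.39 × 0.13084966… = C$196,274.5386…

C$196,274.54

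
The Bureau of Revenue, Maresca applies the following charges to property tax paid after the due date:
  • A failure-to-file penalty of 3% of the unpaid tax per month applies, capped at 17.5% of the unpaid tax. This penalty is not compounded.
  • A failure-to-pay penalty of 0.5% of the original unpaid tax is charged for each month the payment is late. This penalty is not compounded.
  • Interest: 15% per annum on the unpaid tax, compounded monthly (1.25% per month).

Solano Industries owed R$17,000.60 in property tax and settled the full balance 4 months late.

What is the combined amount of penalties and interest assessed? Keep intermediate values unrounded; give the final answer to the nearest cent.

R$3,246.19

Failure-to-file: 4 × 3% × R$17,000.60 = R$2,040.07… (under the 17.5% cap)
Failure-to-pay penalty = 0.5% × R$17,000.60 × 4 mo = R$340.01…
Interest: R$17,000.60 × ((1 + 0.0125)^4 − 1) = R$17,000.60 × 0.0509453… = R$866.1013…
Penalties + interest = R$2,380.0840 + R$866.1013… = R$3,246.19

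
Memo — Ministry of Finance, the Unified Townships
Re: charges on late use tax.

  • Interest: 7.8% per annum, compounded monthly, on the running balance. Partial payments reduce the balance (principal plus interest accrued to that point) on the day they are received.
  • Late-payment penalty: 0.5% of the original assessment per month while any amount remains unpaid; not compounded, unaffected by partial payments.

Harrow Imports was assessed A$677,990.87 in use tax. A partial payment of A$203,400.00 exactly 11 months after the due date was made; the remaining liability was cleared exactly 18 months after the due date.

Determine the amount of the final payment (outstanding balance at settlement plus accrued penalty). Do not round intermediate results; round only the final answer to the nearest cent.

A$610,036.25

Monthly rate = 7.8% ÷ 12 = 0.65%
Balance at month 11: A$677,990.8700 × (1 + 0.0065)^11 = A$728,073.8234…
After A$203,400.00 payment: A$728,073.8234… − A$203,400.00 = A$524,673.8234…
Balance at month 18: A$524,673.8234… × (1 + 0.0065)^7 = A$549,017.0752…
Penalty: 18 × 0.5% × A$677,990.87 = A$61,019.18…
Final settlement = outstanding balance + penalty = A$549,017.0752… + A$61,019.18… = A$610,036.25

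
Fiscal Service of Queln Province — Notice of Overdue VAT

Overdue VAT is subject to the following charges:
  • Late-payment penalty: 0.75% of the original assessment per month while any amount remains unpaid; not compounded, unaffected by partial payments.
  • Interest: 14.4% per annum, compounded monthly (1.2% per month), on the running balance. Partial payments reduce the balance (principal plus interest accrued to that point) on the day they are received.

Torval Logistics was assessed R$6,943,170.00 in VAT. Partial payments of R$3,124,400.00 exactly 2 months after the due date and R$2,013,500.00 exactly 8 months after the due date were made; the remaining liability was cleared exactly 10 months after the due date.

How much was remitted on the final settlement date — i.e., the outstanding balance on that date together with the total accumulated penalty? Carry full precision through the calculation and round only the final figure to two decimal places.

R$2,844,189.46

Balance at month 2: R$6,943,170.0000 × (1 + 0.012)^2 = R$7,110,805.8965…
After R$3,124,400.00 payment: R$7,110,805.8965… − R$3,124,400.00 = R$3,986,405.8965…
Balance at month 8: R$3,986,405.8965… × (1 + 0.012)^6 = R$4,282,176.7738…
After R$2,013,500.00 payment: R$4,282,176.7738… − R$2,013,500.00 = R$2,268,676.7738…
Balance at month 10: R$2,268,676.7738… × (1 + 0.012)^2 = R$2,323,451.7059…
Penalty: 10 × 0.75% × R$6,943,170.00 = R$520,737.75
Final settlement = outstanding balance + penalty = R$2,323,451.7059… + R$520,737.75 = R$2,844,189.46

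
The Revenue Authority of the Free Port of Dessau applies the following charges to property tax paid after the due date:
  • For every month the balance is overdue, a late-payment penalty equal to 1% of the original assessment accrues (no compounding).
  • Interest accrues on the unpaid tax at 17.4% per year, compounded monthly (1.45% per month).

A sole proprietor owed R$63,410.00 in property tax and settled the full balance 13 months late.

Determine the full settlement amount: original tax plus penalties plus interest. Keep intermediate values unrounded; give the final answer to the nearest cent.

Late-payment penalty: 13 × 1% × R$63,410.00 = R$8,243.30
Interest: R$63,410.00 × ((1 + 0.0145)^13 − 1) = R$63,410.00 × 0.2058039… = R$13,050.0224…
Total = R$63,410.00 + R$8,243.3000 + R$13,050.0224… = R$84,703.32

R$84,703.32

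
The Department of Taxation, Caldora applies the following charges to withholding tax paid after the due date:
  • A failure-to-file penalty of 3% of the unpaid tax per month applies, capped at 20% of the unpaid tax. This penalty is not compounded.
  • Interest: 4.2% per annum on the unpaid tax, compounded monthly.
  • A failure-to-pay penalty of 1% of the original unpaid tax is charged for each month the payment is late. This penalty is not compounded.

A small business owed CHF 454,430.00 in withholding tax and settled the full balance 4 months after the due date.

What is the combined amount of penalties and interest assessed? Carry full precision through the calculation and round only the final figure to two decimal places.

Failure-to-file: 4 × 3% × CHF 454,430.00 = CHF 54,531.60 (under the 20% cap)
Failure-to-pay penalty = 1% × CHF 454,430.00 × 4 mo = CHF 18,177.20
Interest (4.2%/yr ÷ 12 = 0.35%/month): CHF 454,430.00 × ((1 + 0.0035)^4 − 1) = CHF 6,395.4986…
Penalties + interest = CHF 72,708.8000 + CHF 6,395.4986… = CHF 79,104.30

CHF 79,104.30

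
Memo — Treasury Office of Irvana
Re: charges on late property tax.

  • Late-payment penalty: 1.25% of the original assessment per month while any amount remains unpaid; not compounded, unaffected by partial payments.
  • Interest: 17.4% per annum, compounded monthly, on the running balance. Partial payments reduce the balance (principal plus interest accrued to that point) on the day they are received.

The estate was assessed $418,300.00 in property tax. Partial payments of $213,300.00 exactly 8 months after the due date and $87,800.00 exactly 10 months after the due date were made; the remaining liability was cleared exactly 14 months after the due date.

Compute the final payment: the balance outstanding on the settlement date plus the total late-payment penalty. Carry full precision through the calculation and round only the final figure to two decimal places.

$259,356.70

Monthly rate = 17.4% ÷ 12 = 1.45%
Balance at month 8: $418,300.0000 × (1 + 0.0145)^8 = $469,358.0550…
After $213,300.00 payment: $469,358.0550… − $213,300.00 = $256,058.0550…
Balance at month 10: $256,058.0550… × (1 + 0.0145)^2 = $263,537.5748…
After $87,800.00 payment: $263,537.5748… − $87,800.00 = $175,737.5748…
Balance at month 14: $175,737.5748… × (1 + 0.0145)^4 = $186,154.1979…
Penalty: 14 × 1.25% × $418,300.00 = $73,202.50
Final settlement = outstanding balance + penalty = $186,154.1979… + $73,202.50 = $259,356.70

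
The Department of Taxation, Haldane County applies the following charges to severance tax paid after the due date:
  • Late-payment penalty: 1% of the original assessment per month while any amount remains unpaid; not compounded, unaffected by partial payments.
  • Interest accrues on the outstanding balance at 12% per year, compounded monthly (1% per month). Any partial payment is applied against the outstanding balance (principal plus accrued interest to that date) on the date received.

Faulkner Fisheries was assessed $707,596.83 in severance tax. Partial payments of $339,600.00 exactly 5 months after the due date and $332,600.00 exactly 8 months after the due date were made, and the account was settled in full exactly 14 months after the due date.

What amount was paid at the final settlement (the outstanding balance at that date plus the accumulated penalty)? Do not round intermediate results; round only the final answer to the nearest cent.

$187,950.74

Balance at month 5: $707,596.8300 × (1 + 0.01)^5 = $743,691.3797…
After $339,600.00 payment: $743,691.3797… − $339,600.00 = $404,091.3797…
Balance at month 8: $404,091.3797… × (1 + 0.01)^3 = $416,335.7526…
After $332,600.00 payment: $416,335.7526… − $332,600.00 = $83,735.7526…
Balance at month 14: $83,735.7526… × (1 + 0.01)^6 = $88,887.1888…
Penalty: 14 × 1% × $707,596.83 = $99,063.56…
Final settlement = outstanding balance + penalty = $88,887.1888… + $99,063.56… = $187,950.74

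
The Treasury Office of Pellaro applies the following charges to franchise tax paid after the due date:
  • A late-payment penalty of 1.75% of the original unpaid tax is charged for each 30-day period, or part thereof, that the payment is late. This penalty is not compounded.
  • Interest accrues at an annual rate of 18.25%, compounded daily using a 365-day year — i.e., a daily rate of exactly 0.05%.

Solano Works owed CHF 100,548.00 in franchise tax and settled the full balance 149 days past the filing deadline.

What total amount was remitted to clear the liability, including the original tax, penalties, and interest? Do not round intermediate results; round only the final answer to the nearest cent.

CHF 117,120.85

Penalty periods: ⌈149/30⌉ = 5; penalty = 5 × 1.75% × CHF 100,548.00 = CHF 8,797.95
Interest: CHF 100,548.00 × ((1 + 0.0005)^149 − 1) = CHF 100,548.00 × 0.07732528… = CHF 7,774.9027…
Total = CHF 100,548.00 + CHF 8,797.9500 + CHF 7,774.9027… = CHF 117,120.85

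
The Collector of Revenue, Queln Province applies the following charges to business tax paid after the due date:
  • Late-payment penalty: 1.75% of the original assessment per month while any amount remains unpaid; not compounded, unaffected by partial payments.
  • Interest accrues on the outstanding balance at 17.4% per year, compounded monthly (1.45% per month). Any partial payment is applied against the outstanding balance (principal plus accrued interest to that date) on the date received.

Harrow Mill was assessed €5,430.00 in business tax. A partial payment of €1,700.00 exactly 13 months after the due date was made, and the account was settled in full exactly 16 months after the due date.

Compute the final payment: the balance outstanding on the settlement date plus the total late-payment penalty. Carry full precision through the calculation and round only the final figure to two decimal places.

Balance at month 13: €5,430.0000 × (1 + 0.0145)^13 = €6,547.5149…
After €1,700.00 payment: €6,547.5149… − €1,700.00 = €4,847.5149…
Balance at month 16: €4,847.5149… × (1 + 0.0145)^3 = €5,061.4542…
Penalty: 16 × 1.75% × €5,430.00 = €1,520.40
Final settlement = outstanding balance + penalty = €5,061.4542… + €1,520.40 = €6,581.85

€6,581.85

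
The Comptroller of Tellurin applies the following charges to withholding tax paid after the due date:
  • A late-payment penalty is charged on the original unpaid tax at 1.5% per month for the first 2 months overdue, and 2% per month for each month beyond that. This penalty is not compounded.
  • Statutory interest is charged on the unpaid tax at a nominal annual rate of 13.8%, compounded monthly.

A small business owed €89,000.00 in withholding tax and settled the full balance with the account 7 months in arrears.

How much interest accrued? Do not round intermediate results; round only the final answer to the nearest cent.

Interest (13.8%/yr ÷ 12 = 1.15%/month): €89,000.00 × ((1 + 0.0115)^7 − 1) = €7,416.4676…

€7,416.47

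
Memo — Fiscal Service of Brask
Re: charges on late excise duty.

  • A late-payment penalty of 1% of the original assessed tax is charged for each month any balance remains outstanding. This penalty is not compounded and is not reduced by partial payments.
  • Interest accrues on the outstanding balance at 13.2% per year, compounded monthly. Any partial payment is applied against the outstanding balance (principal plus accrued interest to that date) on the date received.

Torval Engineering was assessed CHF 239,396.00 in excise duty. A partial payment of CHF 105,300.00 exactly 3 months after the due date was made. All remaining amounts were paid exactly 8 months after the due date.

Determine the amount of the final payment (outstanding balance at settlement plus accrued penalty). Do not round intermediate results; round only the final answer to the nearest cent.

CHF 169,223.37

Monthly rate = 13.2% ÷ 12 = 1.1%
Balance at month 3: CHF 239,396.0000 × (1 + 0.011)^3 = CHF 247,383.2874…
After CHF 105,300.00 payment: CHF 247,383.2874… − CHF 105,300.00 = CHF 142,083.2874…
Balance at month 8: CHF 142,083.2874… × (1 + 0.011)^5 = CHF 150,071.6905…
Penalty: 8 × 1% × CHF 239,396.00 = CHF 19,151.68
Final settlement = outstanding balance + penalty = CHF 150,071.6905… + CHF 19,151.68 = CHF 169,223.37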